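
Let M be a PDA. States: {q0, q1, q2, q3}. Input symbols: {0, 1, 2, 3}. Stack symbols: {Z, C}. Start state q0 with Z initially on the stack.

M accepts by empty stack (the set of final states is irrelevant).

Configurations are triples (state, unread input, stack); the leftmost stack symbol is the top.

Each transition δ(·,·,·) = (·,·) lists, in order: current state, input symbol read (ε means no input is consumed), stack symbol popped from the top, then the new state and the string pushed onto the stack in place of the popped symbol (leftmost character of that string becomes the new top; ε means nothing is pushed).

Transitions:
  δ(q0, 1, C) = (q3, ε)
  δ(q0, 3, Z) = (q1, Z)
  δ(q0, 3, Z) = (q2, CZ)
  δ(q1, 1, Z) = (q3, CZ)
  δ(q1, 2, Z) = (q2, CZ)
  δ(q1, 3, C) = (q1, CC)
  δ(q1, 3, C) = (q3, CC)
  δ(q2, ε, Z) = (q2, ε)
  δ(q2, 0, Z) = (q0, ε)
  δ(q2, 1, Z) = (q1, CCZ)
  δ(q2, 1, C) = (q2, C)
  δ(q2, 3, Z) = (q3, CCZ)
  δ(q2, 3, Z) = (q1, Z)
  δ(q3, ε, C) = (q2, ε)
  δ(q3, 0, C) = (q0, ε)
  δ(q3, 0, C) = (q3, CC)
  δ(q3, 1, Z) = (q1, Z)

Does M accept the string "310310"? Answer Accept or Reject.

One accepting computation: (q0, 310310, Z) ⊢ (q1, 10310, Z) ⊢ (q3, 0310, CZ) ⊢ (q0, 310, Z) ⊢ (q1, 10, Z) ⊢ (q3, 0, CZ) ⊢ (q2, 0, Z) ⊢ (q0, ε, ε)
All input consumed and the stack is empty.

Accept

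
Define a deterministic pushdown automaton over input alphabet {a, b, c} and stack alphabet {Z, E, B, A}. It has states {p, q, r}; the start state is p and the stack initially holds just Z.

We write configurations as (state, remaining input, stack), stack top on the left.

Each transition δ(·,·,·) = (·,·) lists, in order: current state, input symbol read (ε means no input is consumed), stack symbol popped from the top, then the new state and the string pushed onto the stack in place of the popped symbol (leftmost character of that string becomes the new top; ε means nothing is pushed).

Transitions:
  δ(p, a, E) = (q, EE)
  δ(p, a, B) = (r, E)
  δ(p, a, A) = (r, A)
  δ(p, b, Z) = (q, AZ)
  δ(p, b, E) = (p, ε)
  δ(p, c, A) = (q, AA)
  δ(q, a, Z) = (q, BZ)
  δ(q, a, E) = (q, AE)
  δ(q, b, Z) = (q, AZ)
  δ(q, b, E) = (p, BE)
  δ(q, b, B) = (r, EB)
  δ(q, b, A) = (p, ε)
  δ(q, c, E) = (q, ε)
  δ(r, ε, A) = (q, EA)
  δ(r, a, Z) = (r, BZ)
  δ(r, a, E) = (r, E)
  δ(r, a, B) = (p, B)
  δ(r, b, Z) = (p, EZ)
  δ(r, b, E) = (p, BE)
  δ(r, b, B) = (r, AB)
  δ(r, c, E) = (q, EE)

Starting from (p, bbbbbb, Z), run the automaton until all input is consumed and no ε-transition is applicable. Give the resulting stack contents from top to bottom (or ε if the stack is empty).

Z

(p, bbbbbb, Z) ⊢ (q, bbbbb, AZ) ⊢ (p, bbbb, Z) ⊢ (q, bbb, AZ) ⊢ (p, bb, Z) ⊢ (q, b, AZ) ⊢ (p, ε, Z)
All input consumed in state p with stack Z.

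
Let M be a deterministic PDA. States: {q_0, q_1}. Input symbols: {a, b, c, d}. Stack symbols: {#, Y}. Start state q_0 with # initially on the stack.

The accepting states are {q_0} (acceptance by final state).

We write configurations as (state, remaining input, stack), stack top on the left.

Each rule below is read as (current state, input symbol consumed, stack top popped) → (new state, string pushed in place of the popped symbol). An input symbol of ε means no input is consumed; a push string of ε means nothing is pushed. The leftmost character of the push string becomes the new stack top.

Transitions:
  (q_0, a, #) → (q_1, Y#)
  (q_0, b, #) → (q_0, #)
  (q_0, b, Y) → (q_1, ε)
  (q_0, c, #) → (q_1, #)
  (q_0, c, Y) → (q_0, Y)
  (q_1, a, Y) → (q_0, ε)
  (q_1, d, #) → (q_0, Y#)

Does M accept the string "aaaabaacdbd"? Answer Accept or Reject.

Accept

(q_0, aaaabaacdbd, #) ⊢ (q_1, aaabaacdbd, Y#) ⊢ (q_0, aabaacdbd, #) ⊢ (q_1, abaacdbd, Y#) ⊢ (q_0, baacdbd, #) ⊢ (q_0, aacdbd, #) ⊢ (q_1, acdbd, Y#) ⊢ (q_0, cdbd, #) ⊢ (q_1, dbd, #) ⊢ (q_0, bd, Y#) ⊢ (q_1, d, #) ⊢ (q_0, ε, Y#)
All input consumed; state q_0 ∈ F.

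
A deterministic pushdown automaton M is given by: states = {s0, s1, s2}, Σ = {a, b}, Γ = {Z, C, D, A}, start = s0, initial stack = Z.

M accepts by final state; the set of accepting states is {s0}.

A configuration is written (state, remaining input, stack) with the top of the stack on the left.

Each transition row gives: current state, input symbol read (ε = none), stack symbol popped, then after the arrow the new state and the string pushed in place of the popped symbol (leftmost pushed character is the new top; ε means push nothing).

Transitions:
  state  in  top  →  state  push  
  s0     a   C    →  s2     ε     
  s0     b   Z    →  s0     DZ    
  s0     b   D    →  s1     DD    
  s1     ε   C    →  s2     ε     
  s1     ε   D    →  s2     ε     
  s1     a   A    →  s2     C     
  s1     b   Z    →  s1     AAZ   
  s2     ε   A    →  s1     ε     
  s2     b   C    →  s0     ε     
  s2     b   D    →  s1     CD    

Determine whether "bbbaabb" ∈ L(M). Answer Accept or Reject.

Reject

(s0, bbbaabb, Z)
  read b, top Z: go to s0, push DZ → (s0, bbaabb, DZ)
  read b, top D: go to s1, push DD → (s1, baabb, DDZ)
  ε-move, top D: go to s2, push ε → (s2, baabb, DZ)
  read b, top D: go to s1, push CD → (s1, aabb, CDZ)
  ε-move, top C: go to s2, push ε → (s2, aabb, DZ)
No transition applies at (s2, aabb, DZ); input not fully consumed.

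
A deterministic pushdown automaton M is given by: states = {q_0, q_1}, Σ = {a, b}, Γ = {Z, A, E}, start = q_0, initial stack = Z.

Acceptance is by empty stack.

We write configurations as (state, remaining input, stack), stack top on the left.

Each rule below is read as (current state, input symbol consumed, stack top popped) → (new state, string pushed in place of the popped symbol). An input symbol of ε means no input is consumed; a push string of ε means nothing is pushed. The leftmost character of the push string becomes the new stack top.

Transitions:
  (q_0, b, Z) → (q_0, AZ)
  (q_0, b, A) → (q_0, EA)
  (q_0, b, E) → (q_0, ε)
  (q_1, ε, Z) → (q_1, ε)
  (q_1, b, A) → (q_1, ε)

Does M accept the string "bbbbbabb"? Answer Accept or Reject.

(q_0, bbbbbabb, Z)
  read b, top Z: go to q_0, push AZ → (q_0, bbbbabb, AZ)
  read b, top A: go to q_0, push EA → (q_0, bbbabb, EAZ)
  read b, top E: go to q_0, push ε → (q_0, bbabb, AZ)
  read b, top A: go to q_0, push EA → (q_0, babb, EAZ)
  read b, top E: go to q_0, push ε → (q_0, abb, AZ)
No transition applies at (q_0, abb, AZ); input not fully consumed.

Reject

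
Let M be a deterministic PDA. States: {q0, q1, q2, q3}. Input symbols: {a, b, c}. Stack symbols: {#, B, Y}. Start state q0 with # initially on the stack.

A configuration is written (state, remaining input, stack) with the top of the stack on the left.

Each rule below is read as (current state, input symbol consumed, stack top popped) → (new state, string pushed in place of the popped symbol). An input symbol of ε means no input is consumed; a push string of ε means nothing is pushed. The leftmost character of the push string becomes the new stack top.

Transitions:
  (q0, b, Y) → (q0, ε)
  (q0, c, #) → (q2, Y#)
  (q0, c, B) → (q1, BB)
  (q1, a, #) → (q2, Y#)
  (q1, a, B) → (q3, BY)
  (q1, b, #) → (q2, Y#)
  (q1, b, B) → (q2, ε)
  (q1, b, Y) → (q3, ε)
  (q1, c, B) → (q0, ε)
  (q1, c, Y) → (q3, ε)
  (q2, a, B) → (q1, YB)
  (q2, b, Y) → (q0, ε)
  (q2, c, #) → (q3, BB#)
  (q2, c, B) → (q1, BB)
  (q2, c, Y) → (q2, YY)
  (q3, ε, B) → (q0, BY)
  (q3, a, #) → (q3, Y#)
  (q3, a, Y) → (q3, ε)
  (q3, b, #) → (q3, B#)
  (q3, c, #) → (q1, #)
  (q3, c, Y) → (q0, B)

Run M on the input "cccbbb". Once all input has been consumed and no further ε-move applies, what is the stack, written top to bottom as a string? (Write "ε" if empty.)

#

(q0, cccbbb, #)
  read c, top #: go to q2, push Y# → (q2, ccbbb, Y#)
  read c, top Y: go to q2, push YY → (q2, cbbb, YY#)
  read c, top Y: go to q2, push YY → (q2, bbb, YYY#)
  read b, top Y: go to q0, push ε → (q0, bb, YY#)
  read b, top Y: go to q0, push ε → (q0, b, Y#)
  read b, top Y: go to q0, push ε → (q0, ε, #)
All input consumed in state q0 with stack #.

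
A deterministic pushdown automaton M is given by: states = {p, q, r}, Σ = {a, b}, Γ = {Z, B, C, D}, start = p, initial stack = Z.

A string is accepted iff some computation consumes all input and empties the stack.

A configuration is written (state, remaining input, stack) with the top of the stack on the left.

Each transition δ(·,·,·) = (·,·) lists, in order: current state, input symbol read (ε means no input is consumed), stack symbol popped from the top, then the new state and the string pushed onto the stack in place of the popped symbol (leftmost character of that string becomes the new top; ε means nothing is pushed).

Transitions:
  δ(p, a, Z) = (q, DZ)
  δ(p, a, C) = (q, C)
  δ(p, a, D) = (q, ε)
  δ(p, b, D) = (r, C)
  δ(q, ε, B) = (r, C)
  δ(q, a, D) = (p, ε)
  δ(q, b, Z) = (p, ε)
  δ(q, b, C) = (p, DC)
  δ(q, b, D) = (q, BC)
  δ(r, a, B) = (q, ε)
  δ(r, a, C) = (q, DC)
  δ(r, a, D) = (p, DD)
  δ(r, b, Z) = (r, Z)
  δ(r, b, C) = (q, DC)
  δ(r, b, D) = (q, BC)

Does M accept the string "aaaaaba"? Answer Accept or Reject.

Reject

(p, aaaaaba, Z) ⊢ (q, aaaaba, DZ) ⊢ (p, aaaba, Z) ⊢ (q, aaba, DZ) ⊢ (p, aba, Z) ⊢ (q, ba, DZ) ⊢ (q, a, BCZ) ⊢ (r, a, CCZ) ⊢ (q, ε, DCCZ)
All input consumed; stack is DCCZ, not empty, and no further ε-move applies.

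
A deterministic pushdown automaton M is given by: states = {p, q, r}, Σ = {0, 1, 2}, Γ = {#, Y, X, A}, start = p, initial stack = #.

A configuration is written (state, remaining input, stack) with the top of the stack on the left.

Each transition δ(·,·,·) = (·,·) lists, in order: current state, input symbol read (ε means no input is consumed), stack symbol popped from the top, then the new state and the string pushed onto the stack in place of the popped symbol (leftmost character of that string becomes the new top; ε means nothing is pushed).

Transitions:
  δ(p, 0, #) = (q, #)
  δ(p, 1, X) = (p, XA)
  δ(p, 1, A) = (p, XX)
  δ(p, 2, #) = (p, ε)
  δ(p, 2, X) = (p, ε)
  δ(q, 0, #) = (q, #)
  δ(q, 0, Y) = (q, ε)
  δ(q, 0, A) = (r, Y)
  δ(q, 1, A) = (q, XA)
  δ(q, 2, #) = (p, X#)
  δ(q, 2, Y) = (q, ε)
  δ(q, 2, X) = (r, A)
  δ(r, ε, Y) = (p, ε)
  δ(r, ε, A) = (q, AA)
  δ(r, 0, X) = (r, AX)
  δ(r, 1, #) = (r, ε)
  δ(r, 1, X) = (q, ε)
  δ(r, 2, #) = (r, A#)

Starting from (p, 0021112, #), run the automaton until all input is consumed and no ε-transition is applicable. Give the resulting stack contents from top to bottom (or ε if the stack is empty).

(p, 0021112, #)
  read 0, top #: go to q, push # → (q, 021112, #)
  read 0, top #: go to q, push # → (q, 21112, #)
  read 2, top #: go to p, push X# → (p, 1112, X#)
  read 1, top X: go to p, push XA → (p, 112, XA#)
  read 1, top X: go to p, push XA → (p, 12, XAA#)
  read 1, top X: go to p, push XA → (p, 2, XAAA#)
  read 2, top X: go to p, push ε → (p, ε, AAA#)
All input consumed in state p with stack AAA#.

AAA#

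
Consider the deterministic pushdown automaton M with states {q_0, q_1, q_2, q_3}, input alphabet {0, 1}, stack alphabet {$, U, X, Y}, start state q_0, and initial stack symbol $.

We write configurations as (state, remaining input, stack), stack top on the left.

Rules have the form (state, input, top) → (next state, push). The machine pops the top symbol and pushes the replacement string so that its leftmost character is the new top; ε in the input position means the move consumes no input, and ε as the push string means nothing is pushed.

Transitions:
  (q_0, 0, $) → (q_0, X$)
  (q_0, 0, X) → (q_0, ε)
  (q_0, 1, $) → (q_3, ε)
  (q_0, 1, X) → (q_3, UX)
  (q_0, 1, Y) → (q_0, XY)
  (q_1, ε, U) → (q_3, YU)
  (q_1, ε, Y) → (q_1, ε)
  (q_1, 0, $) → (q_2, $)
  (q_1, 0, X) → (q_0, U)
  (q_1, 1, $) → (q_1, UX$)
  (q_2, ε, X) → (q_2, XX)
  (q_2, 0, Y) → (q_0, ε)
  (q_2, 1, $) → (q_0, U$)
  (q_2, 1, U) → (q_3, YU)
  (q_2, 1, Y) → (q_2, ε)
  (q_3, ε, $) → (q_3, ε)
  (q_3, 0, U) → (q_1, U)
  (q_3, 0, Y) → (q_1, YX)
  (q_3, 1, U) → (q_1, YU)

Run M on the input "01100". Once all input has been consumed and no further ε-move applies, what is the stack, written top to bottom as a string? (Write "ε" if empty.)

UUX$

(q_0, 01100, $)
  read 0, top $: go to q_0, push X$ → (q_0, 1100, X$)
  read 1, top X: go to q_3, push UX → (q_3, 100, UX$)
  read 1, top U: go to q_1, push YU → (q_1, 00, YUX$)
  ε-move, top Y: go to q_1, push ε → (q_1, 00, UX$)
  ε-move, top U: go to q_3, push YU → (q_3, 00, YUX$)
  read 0, top Y: go to q_1, push YX → (q_1, 0, YXUX$)
  ε-move, top Y: go to q_1, push ε → (q_1, 0, XUX$)
  read 0, top X: go to q_0, push U → (q_0, ε, UUX$)
All input consumed in state q_0 with stack UUX$.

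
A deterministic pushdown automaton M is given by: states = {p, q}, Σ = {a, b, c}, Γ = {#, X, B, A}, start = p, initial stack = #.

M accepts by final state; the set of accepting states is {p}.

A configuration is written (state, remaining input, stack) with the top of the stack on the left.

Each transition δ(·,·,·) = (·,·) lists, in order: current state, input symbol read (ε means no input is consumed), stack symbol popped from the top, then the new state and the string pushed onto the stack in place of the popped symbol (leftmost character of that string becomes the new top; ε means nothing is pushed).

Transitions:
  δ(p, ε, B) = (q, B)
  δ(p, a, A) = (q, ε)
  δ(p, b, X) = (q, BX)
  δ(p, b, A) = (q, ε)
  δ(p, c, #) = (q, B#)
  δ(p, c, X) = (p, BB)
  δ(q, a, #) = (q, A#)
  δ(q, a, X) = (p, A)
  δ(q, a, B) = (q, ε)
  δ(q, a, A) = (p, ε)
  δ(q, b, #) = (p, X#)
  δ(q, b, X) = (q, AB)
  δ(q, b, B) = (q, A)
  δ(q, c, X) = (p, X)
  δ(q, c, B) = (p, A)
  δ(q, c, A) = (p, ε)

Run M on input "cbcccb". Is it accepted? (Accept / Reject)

Reject

(p, cbcccb, #)
  read c, top #: go to q, push B# → (q, bcccb, B#)
  read b, top B: go to q, push A → (q, cccb, A#)
  read c, top A: go to p, push ε → (p, ccb, #)
  read c, top #: go to q, push B# → (q, cb, B#)
  read c, top B: go to p, push A → (p, b, A#)
  read b, top A: go to q, push ε → (q, ε, #)
All input consumed; state q ∉ F and no further ε-move applies.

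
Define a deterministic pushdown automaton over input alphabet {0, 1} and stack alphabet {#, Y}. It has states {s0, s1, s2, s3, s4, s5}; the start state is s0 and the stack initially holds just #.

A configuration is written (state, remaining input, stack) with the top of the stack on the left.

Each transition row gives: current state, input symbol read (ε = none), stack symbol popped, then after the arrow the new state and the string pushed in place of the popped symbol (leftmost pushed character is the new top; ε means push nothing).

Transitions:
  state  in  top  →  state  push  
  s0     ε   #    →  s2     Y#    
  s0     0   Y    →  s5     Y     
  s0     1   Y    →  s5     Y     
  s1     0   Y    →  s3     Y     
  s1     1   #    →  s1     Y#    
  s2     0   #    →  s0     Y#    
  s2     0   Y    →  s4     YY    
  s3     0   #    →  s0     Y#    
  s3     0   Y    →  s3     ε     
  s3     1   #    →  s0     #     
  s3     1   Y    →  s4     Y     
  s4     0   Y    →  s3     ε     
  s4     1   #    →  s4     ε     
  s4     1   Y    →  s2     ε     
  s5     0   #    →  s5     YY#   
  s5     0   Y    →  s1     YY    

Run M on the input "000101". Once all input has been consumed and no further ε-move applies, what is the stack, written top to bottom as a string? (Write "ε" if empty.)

(s0, 000101, #)
  ε-move, top #: go to s2, push Y# → (s2, 000101, Y#)
  read 0, top Y: go to s4, push YY → (s4, 00101, YY#)
  read 0, top Y: go to s3, push ε → (s3, 0101, Y#)
  read 0, top Y: go to s3, push ε → (s3, 101, #)
  read 1, top #: go to s0, push # → (s0, 01, #)
  ε-move, top #: go to s2, push Y# → (s2, 01, Y#)
  read 0, top Y: go to s4, push YY → (s4, 1, YY#)
  read 1, top Y: go to s2, push ε → (s2, ε, Y#)
All input consumed in state s2 with stack Y#.

Y#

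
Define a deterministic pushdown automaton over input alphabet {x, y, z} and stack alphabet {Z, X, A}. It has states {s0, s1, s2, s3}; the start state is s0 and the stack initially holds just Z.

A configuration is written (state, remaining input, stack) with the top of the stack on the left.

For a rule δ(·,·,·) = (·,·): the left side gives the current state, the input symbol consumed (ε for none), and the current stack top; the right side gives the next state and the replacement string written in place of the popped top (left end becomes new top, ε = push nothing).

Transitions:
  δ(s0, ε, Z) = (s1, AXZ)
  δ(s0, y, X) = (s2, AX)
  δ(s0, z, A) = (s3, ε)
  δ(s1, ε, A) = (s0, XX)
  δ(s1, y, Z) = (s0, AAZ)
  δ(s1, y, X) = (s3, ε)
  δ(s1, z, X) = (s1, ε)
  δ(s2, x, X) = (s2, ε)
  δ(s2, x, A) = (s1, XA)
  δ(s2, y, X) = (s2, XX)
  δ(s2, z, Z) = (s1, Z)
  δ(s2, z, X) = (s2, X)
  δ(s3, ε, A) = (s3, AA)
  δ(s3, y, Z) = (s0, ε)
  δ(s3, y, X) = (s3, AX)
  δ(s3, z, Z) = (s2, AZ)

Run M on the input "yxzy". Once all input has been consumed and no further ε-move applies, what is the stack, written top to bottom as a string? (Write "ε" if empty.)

(s0, yxzy, Z)
  ε-move, top Z: go to s1, push AXZ → (s1, yxzy, AXZ)
  ε-move, top A: go to s0, push XX → (s0, yxzy, XXXZ)
  read y, top X: go to s2, push AX → (s2, xzy, AXXXZ)
  read x, top A: go to s1, push XA → (s1, zy, XAXXXZ)
  read z, top X: go to s1, push ε → (s1, y, AXXXZ)
  ε-move, top A: go to s0, push XX → (s0, y, XXXXXZ)
  read y, top X: go to s2, push AX → (s2, ε, AXXXXXZ)
All input consumed in state s2 with stack AXXXXXZ.

AXXXXXZ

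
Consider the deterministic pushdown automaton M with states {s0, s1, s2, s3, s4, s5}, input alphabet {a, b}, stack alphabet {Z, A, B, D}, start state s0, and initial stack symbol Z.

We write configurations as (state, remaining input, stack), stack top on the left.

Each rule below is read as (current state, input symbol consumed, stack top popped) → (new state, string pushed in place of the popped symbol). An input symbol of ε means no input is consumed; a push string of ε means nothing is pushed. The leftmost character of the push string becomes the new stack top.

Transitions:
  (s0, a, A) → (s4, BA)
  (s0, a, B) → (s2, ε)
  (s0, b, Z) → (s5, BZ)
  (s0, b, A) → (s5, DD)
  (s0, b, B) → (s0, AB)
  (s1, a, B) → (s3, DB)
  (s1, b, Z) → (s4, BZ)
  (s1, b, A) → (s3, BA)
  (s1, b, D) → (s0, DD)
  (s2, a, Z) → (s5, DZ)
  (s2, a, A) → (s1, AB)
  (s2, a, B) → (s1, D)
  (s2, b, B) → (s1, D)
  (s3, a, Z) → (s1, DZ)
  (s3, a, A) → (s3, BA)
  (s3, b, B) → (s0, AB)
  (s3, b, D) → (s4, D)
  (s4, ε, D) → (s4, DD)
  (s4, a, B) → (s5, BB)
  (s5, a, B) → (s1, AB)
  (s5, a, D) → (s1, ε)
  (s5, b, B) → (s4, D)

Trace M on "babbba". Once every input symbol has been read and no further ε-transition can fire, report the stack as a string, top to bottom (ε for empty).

(s0, babbba, Z) ⊢ (s5, abbba, BZ) ⊢ (s1, bbba, ABZ) ⊢ (s3, bba, BABZ) ⊢ (s0, ba, ABABZ) ⊢ (s5, a, DDBABZ) ⊢ (s1, ε, DBABZ)
All input consumed in state s1 with stack DBABZ.

DBABZ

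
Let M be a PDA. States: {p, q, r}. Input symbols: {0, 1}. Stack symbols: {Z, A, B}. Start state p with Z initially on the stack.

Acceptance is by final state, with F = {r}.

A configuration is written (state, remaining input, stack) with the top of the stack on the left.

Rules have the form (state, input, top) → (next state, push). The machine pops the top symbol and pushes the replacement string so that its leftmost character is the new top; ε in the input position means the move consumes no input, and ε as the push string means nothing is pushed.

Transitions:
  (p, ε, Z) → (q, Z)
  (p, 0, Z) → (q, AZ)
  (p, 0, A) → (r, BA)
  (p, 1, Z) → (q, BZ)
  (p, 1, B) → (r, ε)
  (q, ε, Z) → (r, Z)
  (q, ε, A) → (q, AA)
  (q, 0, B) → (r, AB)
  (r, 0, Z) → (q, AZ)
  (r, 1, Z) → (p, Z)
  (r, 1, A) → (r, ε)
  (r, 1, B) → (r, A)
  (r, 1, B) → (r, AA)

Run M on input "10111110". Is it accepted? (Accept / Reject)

Accept

One accepting computation: (p, 10111110, Z) ⊢ (q, 0111110, BZ) ⊢ (r, 111110, ABZ) ⊢ (r, 11110, BZ) ⊢ (r, 1110, AZ) ⊢ (r, 110, Z) ⊢ (p, 10, Z) ⊢ (q, 0, BZ) ⊢ (r, ε, ABZ)
All input consumed and state r ∈ F.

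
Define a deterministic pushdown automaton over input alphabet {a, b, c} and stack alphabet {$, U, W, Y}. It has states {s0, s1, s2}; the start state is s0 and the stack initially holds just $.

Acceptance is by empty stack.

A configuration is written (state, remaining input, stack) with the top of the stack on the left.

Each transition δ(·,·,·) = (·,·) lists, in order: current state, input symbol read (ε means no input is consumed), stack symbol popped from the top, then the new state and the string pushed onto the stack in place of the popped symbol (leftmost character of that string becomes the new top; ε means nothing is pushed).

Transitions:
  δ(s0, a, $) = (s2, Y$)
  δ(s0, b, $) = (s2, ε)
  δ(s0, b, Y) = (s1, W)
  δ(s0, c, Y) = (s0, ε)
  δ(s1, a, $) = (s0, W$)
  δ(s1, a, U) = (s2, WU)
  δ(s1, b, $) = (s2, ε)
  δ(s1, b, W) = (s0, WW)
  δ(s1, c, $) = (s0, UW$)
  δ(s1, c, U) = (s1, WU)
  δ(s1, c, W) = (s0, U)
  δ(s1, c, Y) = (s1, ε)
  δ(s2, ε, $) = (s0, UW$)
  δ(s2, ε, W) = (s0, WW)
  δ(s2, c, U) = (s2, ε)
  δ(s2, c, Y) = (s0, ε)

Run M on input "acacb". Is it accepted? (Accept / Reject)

(s0, acacb, $)
  read a, top $: go to s2, push Y$ → (s2, cacb, Y$)
  read c, top Y: go to s0, push ε → (s0, acb, $)
  read a, top $: go to s2, push Y$ → (s2, cb, Y$)
  read c, top Y: go to s0, push ε → (s0, b, $)
  read b, top $: go to s2, push ε → (s2, ε, ε)
All input consumed and the stack is empty.

Accept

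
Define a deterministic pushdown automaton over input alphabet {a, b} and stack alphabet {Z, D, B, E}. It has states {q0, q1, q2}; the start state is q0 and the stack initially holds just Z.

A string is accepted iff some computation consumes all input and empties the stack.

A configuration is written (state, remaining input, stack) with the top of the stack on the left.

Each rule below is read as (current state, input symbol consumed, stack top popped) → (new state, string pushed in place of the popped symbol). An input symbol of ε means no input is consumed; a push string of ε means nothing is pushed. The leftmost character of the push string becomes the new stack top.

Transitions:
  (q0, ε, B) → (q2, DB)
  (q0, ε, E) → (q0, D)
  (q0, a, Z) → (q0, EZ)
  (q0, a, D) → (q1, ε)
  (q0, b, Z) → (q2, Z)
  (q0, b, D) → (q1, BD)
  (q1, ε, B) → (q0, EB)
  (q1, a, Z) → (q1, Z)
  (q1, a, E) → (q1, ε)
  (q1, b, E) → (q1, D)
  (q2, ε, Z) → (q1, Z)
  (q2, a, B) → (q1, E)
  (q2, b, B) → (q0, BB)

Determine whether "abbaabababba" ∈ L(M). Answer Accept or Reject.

(q0, abbaabababba, Z)
  read a, top Z: go to q0, push EZ → (q0, bbaabababba, EZ)
  ε-move, top E: go to q0, push D → (q0, bbaabababba, DZ)
  read b, top D: go to q1, push BD → (q1, baabababba, BDZ)
  ε-move, top B: go to q0, push EB → (q0, baabababba, EBDZ)
  ε-move, top E: go to q0, push D → (q0, baabababba, DBDZ)
  read b, top D: go to q1, push BD → (q1, aabababba, BDBDZ)
  ε-move, top B: go to q0, push EB → (q0, aabababba, EBDBDZ)
  ε-move, top E: go to q0, push D → (q0, aabababba, DBDBDZ)
  read a, top D: go to q1, push ε → (q1, abababba, BDBDZ)
  ε-move, top B: go to q0, push EB → (q0, abababba, EBDBDZ)
  ε-move, top E: go to q0, push D → (q0, abababba, DBDBDZ)
  read a, top D: go to q1, push ε → (q1, bababba, BDBDZ)
  ε-move, top B: go to q0, push EB → (q0, bababba, EBDBDZ)
  ε-move, top E: go to q0, push D → (q0, bababba, DBDBDZ)
  read b, top D: go to q1, push BD → (q1, ababba, BDBDBDZ)
  ε-move, top B: go to q0, push EB → (q0, ababba, EBDBDBDZ)
  ε-move, top E: go to q0, push D → (q0, ababba, DBDBDBDZ)
  read a, top D: go to q1, push ε → (q1, babba, BDBDBDZ)
  ε-move, top B: go to q0, push EB → (q0, babba, EBDBDBDZ)
  ε-move, top E: go to q0, push D → (q0, babba, DBDBDBDZ)
  read b, top D: go to q1, push BD → (q1, abba, BDBDBDBDZ)
  ε-move, top B: go to q0, push EB → (q0, abba, EBDBDBDBDZ)
  ε-move, top E: go to q0, push D → (q0, abba, DBDBDBDBDZ)
  read a, top D: go to q1, push ε → (q1, bba, BDBDBDBDZ)
  ε-move, top B: go to q0, push EB → (q0, bba, EBDBDBDBDZ)
  ε-move, top E: go to q0, push D → (q0, bba, DBDBDBDBDZ)
  read b, top D: go to q1, push BD → (q1, ba, BDBDBDBDBDZ)
  ε-move, top B: go to q0, push EB → (q0, ba, EBDBDBDBDBDZ)
  ε-move, top E: go to q0, push D → (q0, ba, DBDBDBDBDBDZ)
  read b, top D: go to q1, push BD → (q1, a, BDBDBDBDBDBDZ)
  ε-move, top B: go to q0, push EB → (q0, a, EBDBDBDBDBDBDZ)
  ε-move, top E: go to q0, push D → (q0, a, DBDBDBDBDBDBDZ)
  read a, top D: go to q1, push ε → (q1, ε, BDBDBDBDBDBDZ)
  ε-move, top B: go to q0, push EB → (q0, ε, EBDBDBDBDBDBDZ)
  ε-move, top E: go to q0, push D → (q0, ε, DBDBDBDBDBDBDZ)
All input consumed; stack is DBDBDBDBDBDBDZ, not empty, and no further ε-move applies.

Reject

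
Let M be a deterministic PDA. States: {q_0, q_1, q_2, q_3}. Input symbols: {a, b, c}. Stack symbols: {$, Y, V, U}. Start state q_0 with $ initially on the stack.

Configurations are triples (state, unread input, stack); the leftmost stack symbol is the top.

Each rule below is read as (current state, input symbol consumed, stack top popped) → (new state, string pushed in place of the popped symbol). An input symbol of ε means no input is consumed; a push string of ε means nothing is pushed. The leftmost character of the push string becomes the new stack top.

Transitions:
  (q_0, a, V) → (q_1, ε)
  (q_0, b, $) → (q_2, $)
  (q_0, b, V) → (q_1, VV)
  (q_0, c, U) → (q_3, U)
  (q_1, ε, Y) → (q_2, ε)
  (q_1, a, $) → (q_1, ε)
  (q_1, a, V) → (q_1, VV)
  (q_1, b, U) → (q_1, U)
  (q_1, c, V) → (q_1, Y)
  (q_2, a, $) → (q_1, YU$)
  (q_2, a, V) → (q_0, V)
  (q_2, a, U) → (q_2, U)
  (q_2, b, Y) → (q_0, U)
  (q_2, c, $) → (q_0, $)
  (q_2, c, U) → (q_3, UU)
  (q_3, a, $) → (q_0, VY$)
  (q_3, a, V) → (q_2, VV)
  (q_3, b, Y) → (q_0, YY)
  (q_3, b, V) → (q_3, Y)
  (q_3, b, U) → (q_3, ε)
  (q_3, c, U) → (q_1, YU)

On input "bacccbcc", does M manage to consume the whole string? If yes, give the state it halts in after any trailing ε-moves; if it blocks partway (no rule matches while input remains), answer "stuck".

(q_0, bacccbcc, $) ⊢ (q_2, acccbcc, $) ⊢ (q_1, cccbcc, YU$) ⊢ (q_2, cccbcc, U$) ⊢ (q_3, ccbcc, UU$) ⊢ (q_1, cbcc, YUU$) ⊢ (q_2, cbcc, UU$) ⊢ (q_3, bcc, UUU$) ⊢ (q_3, cc, UU$) ⊢ (q_1, c, YUU$) ⊢ (q_2, c, UU$) ⊢ (q_3, ε, UUU$)
All input consumed; M is in state q_3.

q_3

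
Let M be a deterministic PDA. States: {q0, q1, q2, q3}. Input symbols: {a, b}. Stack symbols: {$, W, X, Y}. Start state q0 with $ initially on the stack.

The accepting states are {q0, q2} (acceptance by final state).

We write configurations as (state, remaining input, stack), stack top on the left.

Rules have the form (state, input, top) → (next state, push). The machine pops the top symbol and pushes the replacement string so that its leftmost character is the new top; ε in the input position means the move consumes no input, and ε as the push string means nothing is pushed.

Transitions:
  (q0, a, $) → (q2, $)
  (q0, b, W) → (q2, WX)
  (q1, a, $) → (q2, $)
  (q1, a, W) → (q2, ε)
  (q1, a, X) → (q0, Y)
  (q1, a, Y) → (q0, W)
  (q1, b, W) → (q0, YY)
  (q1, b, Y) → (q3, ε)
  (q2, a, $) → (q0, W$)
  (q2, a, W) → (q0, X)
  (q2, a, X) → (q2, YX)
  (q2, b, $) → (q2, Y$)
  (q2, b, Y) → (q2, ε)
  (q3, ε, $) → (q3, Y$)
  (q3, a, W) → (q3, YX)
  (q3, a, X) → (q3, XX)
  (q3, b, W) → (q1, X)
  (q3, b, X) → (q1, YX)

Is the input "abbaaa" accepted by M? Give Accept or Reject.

(q0, abbaaa, $)
  read a, top $: go to q2, push $ → (q2, bbaaa, $)
  read b, top $: go to q2, push Y$ → (q2, baaa, Y$)
  read b, top Y: go to q2, push ε → (q2, aaa, $)
  read a, top $: go to q0, push W$ → (q0, aa, W$)
No transition applies at (q0, aa, W$); input not fully consumed.

Reject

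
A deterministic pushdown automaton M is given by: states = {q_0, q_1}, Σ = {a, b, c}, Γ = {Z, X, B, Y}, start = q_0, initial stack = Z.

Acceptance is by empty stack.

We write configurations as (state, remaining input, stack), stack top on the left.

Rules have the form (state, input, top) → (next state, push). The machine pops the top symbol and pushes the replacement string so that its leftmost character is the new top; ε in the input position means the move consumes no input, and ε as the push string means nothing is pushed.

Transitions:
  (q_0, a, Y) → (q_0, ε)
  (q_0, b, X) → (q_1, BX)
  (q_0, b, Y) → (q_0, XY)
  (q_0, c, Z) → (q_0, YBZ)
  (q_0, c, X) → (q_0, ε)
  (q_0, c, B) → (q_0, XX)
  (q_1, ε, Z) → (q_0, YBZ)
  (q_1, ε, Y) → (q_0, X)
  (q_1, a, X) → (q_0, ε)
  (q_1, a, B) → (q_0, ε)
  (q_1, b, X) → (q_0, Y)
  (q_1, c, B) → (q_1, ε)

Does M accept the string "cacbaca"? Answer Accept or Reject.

Reject

(q_0, cacbaca, Z)
  read c, top Z: go to q_0, push YBZ → (q_0, acbaca, YBZ)
  read a, top Y: go to q_0, push ε → (q_0, cbaca, BZ)
  read c, top B: go to q_0, push XX → (q_0, baca, XXZ)
  read b, top X: go to q_1, push BX → (q_1, aca, BXXZ)
  read a, top B: go to q_0, push ε → (q_0, ca, XXZ)
  read c, top X: go to q_0, push ε → (q_0, a, XZ)
No transition applies at (q_0, a, XZ); input not fully consumed.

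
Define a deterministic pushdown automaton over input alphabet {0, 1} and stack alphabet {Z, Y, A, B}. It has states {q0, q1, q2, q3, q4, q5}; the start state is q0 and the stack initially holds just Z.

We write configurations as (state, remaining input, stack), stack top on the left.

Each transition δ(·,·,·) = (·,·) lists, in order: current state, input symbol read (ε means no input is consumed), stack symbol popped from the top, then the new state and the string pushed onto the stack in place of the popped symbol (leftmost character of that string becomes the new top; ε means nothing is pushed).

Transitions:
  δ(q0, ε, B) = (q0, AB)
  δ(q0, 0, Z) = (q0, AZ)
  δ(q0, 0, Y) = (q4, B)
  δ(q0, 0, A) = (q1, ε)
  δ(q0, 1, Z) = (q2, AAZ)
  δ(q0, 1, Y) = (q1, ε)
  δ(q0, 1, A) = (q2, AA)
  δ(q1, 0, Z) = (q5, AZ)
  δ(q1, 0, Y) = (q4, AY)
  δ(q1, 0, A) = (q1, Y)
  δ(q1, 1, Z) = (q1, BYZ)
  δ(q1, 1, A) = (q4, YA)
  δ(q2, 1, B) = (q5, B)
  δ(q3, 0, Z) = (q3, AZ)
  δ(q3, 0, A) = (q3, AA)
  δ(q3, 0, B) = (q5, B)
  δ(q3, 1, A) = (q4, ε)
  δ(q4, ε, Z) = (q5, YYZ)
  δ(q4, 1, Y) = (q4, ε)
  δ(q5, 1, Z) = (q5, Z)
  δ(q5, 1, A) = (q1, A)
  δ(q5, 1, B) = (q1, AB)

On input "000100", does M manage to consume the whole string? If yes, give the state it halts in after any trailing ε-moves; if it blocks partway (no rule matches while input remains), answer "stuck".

(q0, 000100, Z)
  read 0, top Z: go to q0, push AZ → (q0, 00100, AZ)
  read 0, top A: go to q1, push ε → (q1, 0100, Z)
  read 0, top Z: go to q5, push AZ → (q5, 100, AZ)
  read 1, top A: go to q1, push A → (q1, 00, AZ)
  read 0, top A: go to q1, push Y → (q1, 0, YZ)
  read 0, top Y: go to q4, push AY → (q4, ε, AYZ)
All input consumed; M is in state q4.

q4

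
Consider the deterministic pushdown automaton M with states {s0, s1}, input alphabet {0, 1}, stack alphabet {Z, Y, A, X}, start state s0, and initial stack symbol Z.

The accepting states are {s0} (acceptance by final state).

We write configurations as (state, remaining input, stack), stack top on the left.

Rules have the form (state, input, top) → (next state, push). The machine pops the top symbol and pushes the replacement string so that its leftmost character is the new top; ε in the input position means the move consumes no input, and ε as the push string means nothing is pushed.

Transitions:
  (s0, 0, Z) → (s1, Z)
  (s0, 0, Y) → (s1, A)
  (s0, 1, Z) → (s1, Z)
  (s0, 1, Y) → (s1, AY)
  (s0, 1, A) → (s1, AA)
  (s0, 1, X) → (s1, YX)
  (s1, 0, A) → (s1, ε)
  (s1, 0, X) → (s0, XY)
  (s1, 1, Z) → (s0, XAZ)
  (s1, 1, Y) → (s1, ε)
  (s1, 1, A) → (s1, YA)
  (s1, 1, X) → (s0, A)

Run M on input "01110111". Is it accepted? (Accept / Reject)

(s0, 01110111, Z) ⊢ (s1, 1110111, Z) ⊢ (s0, 110111, XAZ) ⊢ (s1, 10111, YXAZ) ⊢ (s1, 0111, XAZ) ⊢ (s0, 111, XYAZ) ⊢ (s1, 11, YXYAZ) ⊢ (s1, 1, XYAZ) ⊢ (s0, ε, AYAZ)
All input consumed; state s0 ∈ F.

Accept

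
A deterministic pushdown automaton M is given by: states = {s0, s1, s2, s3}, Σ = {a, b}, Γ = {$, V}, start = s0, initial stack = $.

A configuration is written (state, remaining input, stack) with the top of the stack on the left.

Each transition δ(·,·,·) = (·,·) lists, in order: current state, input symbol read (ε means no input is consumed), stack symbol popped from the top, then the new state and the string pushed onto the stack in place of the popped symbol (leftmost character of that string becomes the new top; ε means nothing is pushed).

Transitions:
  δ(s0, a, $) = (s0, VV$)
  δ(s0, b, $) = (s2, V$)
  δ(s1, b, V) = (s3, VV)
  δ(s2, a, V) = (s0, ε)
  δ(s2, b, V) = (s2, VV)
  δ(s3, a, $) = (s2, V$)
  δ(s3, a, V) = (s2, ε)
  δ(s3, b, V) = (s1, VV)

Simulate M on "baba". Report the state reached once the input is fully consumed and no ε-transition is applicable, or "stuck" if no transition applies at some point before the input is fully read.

s0

(s0, baba, $)
  read b, top $: go to s2, push V$ → (s2, aba, V$)
  read a, top V: go to s0, push ε → (s0, ba, $)
  read b, top $: go to s2, push V$ → (s2, a, V$)
  read a, top V: go to s0, push ε → (s0, ε, $)
All input consumed; M is in state s0.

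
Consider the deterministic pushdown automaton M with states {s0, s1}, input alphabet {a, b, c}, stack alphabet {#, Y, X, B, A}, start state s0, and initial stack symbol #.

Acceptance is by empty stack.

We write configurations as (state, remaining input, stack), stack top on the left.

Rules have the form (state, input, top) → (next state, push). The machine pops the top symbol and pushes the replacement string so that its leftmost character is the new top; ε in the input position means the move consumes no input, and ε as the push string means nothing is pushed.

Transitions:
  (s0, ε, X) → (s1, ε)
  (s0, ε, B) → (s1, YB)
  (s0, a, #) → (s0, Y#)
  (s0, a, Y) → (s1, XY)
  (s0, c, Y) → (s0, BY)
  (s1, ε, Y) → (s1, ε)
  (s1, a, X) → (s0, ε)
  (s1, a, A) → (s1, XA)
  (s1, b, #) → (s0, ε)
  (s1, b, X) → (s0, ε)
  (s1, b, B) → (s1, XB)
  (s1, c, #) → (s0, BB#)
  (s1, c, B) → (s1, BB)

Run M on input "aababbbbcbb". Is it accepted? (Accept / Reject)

Reject

(s0, aababbbbcbb, #)
  read a, top #: go to s0, push Y# → (s0, ababbbbcbb, Y#)
  read a, top Y: go to s1, push XY → (s1, babbbbcbb, XY#)
  read b, top X: go to s0, push ε → (s0, abbbbcbb, Y#)
  read a, top Y: go to s1, push XY → (s1, bbbbcbb, XY#)
  read b, top X: go to s0, push ε → (s0, bbbcbb, Y#)
No transition applies at (s0, bbbcbb, Y#); input not fully consumed.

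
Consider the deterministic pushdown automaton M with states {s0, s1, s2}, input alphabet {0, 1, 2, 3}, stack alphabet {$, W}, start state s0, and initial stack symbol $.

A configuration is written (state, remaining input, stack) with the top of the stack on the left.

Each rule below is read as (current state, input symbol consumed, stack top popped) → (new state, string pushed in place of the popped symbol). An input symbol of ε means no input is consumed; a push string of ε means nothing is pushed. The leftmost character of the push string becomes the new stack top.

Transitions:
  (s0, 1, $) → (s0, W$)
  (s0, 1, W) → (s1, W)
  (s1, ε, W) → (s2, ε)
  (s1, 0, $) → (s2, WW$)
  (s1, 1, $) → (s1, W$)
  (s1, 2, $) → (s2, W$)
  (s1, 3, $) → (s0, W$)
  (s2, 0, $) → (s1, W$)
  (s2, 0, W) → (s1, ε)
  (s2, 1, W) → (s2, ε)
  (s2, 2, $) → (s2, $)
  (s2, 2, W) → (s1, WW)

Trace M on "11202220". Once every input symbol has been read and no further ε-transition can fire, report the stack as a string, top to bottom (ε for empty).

$

(s0, 11202220, $)
  read 1, top $: go to s0, push W$ → (s0, 1202220, W$)
  read 1, top W: go to s1, push W → (s1, 202220, W$)
  ε-move, top W: go to s2, push ε → (s2, 202220, $)
  read 2, top $: go to s2, push $ → (s2, 02220, $)
  read 0, top $: go to s1, push W$ → (s1, 2220, W$)
  ε-move, top W: go to s2, push ε → (s2, 2220, $)
  read 2, top $: go to s2, push $ → (s2, 220, $)
  read 2, top $: go to s2, push $ → (s2, 20, $)
  read 2, top $: go to s2, push $ → (s2, 0, $)
  read 0, top $: go to s1, push W$ → (s1, ε, W$)
  ε-move, top W: go to s2, push ε → (s2, ε, $)
All input consumed in state s2 with stack $.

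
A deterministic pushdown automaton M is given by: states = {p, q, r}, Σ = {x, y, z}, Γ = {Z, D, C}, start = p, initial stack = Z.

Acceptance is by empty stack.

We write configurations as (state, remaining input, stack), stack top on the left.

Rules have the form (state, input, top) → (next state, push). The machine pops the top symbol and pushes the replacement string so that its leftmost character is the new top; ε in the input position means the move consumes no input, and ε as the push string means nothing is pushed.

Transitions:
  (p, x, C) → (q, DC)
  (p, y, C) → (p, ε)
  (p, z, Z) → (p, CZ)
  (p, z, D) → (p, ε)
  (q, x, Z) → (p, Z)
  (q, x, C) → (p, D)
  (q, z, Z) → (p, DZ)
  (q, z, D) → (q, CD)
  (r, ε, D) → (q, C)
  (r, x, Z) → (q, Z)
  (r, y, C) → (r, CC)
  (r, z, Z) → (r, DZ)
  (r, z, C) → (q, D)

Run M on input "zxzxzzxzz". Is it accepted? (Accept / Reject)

(p, zxzxzzxzz, Z)
  read z, top Z: go to p, push CZ → (p, xzxzzxzz, CZ)
  read x, top C: go to q, push DC → (q, zxzzxzz, DCZ)
  read z, top D: go to q, push CD → (q, xzzxzz, CDCZ)
  read x, top C: go to p, push D → (p, zzxzz, DDCZ)
  read z, top D: go to p, push ε → (p, zxzz, DCZ)
  read z, top D: go to p, push ε → (p, xzz, CZ)
  read x, top C: go to q, push DC → (q, zz, DCZ)
  read z, top D: go to q, push CD → (q, z, CDCZ)
No transition applies at (q, z, CDCZ); input not fully consumed.

Reject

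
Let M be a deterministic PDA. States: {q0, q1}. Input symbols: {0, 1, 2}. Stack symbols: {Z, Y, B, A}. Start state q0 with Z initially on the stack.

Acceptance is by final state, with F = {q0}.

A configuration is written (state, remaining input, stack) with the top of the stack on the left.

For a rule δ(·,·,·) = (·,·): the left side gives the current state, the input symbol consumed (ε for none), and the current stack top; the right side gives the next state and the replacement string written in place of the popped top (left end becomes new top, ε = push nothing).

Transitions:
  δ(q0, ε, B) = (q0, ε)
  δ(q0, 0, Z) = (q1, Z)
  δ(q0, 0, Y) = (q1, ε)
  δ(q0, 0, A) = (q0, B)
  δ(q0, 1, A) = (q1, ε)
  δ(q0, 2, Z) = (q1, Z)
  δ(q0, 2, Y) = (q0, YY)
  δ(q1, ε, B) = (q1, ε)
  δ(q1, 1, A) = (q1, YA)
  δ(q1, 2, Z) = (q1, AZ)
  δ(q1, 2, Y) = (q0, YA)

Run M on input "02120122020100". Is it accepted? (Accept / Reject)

(q0, 02120122020100, Z) ⊢ (q1, 2120122020100, Z) ⊢ (q1, 120122020100, AZ) ⊢ (q1, 20122020100, YAZ) ⊢ (q0, 0122020100, YAAZ) ⊢ (q1, 122020100, AAZ) ⊢ (q1, 22020100, YAAZ) ⊢ (q0, 2020100, YAAAZ) ⊢ (q0, 020100, YYAAAZ) ⊢ (q1, 20100, YAAAZ) ⊢ (q0, 0100, YAAAAZ) ⊢ (q1, 100, AAAAZ) ⊢ (q1, 00, YAAAAZ)
No transition applies at (q1, 00, YAAAAZ); input not fully consumed.

Reject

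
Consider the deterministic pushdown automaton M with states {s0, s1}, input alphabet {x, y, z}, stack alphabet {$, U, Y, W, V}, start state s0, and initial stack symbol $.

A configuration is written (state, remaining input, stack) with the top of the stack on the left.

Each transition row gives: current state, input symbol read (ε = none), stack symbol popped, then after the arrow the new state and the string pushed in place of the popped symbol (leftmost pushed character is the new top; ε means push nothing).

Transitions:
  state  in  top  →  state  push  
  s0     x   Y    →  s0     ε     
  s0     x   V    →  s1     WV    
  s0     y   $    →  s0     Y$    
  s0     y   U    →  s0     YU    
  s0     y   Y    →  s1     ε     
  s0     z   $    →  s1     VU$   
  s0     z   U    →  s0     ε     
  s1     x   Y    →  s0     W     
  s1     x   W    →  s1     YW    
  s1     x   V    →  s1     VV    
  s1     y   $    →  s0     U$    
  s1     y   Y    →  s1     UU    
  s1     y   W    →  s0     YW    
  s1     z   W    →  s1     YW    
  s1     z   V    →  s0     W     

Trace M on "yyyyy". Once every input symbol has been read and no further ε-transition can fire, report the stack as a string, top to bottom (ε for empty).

U$

(s0, yyyyy, $)
  read y, top $: go to s0, push Y$ → (s0, yyyy, Y$)
  read y, top Y: go to s1, push ε → (s1, yyy, $)
  read y, top $: go to s0, push U$ → (s0, yy, U$)
  read y, top U: go to s0, push YU → (s0, y, YU$)
  read y, top Y: go to s1, push ε → (s1, ε, U$)
All input consumed in state s1 with stack U$.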